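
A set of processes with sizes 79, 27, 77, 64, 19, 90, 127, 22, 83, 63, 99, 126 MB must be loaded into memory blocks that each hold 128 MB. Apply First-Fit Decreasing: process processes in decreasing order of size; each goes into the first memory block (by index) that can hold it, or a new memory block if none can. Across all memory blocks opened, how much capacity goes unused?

148

Sorted descending: 127, 126, 99, 90, 83, 79, 77, 64, 63, 27, 22, 19.
127 MB → memory block 1 (remaining 1 MB)
126 MB → memory block 2 (remaining 2 MB)
99 MB → memory block 3 (remaining 29 MB)
90 MB → memory block 4 (remaining 38 MB)
83 MB → memory block 5 (remaining 45 MB)
79 MB → memory block 6 (remaining 49 MB)
77 MB → memory block 7 (remaining 51 MB)
64 MB → memory block 8 (remaining 64 MB)
63 MB → memory block 8 (remaining 1 MB)
27 MB → memory block 3 (remaining 2 MB)
22 MB → memory block 4 (remaining 16 MB)
19 MB → memory block 5 (remaining 26 MB)
8 memory blocks × 128 MB = 1024 MB; used 876 MB; unused 148 MB.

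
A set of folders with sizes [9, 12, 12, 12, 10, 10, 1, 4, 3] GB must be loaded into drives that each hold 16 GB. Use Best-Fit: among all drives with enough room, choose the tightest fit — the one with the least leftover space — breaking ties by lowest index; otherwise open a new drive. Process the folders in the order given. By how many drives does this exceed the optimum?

Best-Fit: [9] [12,1,3] [12,4] [12] [10] [10] → 6 drives.
6 folders exceed 8 GB (half the capacity), and no two of those can share a drive, so at least 6 drives are needed.
So 6 is already optimal.

0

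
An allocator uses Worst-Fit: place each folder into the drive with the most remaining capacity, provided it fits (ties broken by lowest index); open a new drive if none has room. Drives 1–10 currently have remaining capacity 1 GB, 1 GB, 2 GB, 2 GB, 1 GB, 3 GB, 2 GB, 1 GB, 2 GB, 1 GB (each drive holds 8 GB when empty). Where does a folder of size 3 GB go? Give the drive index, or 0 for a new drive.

Drives with room: drive 6 (3 GB).
Most room is drive 6 with 3 GB free.

6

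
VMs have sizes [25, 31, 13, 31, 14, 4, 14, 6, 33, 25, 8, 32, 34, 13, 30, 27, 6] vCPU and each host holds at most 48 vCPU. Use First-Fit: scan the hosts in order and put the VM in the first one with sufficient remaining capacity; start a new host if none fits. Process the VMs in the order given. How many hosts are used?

9 hosts

25 vCPU → host 1 (remaining 23 vCPU)
31 vCPU → host 2 (remaining 17 vCPU)
13 vCPU → host 1 (remaining 10 vCPU)
31 vCPU → host 3 (remaining 17 vCPU)
14 vCPU → host 2 (remaining 3 vCPU)
4 vCPU → host 1 (remaining 6 vCPU)
14 vCPU → host 3 (remaining 3 vCPU)
6 vCPU → host 1 (remaining 0 vCPU)
33 vCPU → host 4 (remaining 15 vCPU)
25 vCPU → host 5 (remaining 23 vCPU)
8 vCPU → host 4 (remaining 7 vCPU)
32 vCPU → host 6 (remaining 16 vCPU)
34 vCPU → host 7 (remaining 14 vCPU)
13 vCPU → host 5 (remaining 10 vCPU)
30 vCPU → host 8 (remaining 18 vCPU)
27 vCPU → host 9 (remaining 21 vCPU)
6 vCPU → host 4 (remaining 1 vCPU)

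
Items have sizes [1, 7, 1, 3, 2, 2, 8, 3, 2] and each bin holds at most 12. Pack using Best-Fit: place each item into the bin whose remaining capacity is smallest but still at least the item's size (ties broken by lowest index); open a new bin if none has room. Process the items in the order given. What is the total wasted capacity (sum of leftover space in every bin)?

7

1 → bin 1 (remaining 11)
7 → bin 1 (remaining 4)
1 → bin 1 (remaining 3)
3 → bin 1 (remaining 0)
2 → bin 2 (remaining 10)
2 → bin 2 (remaining 8)
8 → bin 2 (remaining 0)
3 → bin 3 (remaining 9)
2 → bin 3 (remaining 7)
3 bins × 12 = 36; used 29; unused 7.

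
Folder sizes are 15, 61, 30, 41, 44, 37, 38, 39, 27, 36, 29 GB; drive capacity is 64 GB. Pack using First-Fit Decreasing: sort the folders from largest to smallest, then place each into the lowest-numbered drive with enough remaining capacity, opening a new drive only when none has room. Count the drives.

Sorted descending: 61, 44, 41, 39, 38, 37, 36, 30, 29, 27, 15.
61 GB → drive 1 (remaining 3 GB)
44 GB → drive 2 (remaining 20 GB)
41 GB → drive 3 (remaining 23 GB)
39 GB → drive 4 (remaining 25 GB)
38 GB → drive 5 (remaining 26 GB)
37 GB → drive 6 (remaining 27 GB)
36 GB → drive 7 (remaining 28 GB)
30 GB → drive 8 (remaining 34 GB)
29 GB → drive 8 (remaining 5 GB)
27 GB → drive 6 (remaining 0 GB)
15 GB → drive 2 (remaining 5 GB)
Final drives: [61] [44,15] [41] [39] [38] [37,27] [36] [30,29].

8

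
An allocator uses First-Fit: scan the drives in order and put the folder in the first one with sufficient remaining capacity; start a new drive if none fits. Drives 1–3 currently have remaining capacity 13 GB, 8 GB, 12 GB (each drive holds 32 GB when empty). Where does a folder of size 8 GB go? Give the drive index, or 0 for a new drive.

Drives with room: drive 1 (13 GB), drive 2 (8 GB), drive 3 (12 GB).
The first with room is drive 1.

1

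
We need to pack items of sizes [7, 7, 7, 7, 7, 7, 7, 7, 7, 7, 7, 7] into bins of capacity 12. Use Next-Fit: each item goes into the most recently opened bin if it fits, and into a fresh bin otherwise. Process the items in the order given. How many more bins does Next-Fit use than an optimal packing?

Next-Fit: [7] [7] [7] [7] [7] [7] [7] [7] [7] [7] [7] [7] → 12 bins.
12 items exceed 6 (half the capacity), and no two of those can share a bin, so at least 12 bins are needed.
So 12 is already optimal.

0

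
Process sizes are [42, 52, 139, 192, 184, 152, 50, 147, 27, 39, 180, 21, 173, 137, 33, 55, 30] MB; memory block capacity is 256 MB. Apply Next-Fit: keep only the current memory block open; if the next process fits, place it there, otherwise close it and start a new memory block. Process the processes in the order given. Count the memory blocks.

8 memory blocks

memory block 1: place 42 MB, 214 MB left
memory block 1: place 52 MB, 162 MB left
memory block 1: place 139 MB, 23 MB left
memory block 2: place 192 MB, 64 MB left
memory block 3: place 184 MB, 72 MB left
memory block 4: place 152 MB, 104 MB left
memory block 4: place 50 MB, 54 MB left
memory block 5: place 147 MB, 109 MB left
memory block 5: place 27 MB, 82 MB left
memory block 5: place 39 MB, 43 MB left
memory block 6: place 180 MB, 76 MB left
memory block 6: place 21 MB, 55 MB left
memory block 7: place 173 MB, 83 MB left
memory block 8: place 137 MB, 119 MB left
memory block 8: place 33 MB, 86 MB left
memory block 8: place 55 MB, 31 MB left
memory block 8: place 30 MB, 1 MB left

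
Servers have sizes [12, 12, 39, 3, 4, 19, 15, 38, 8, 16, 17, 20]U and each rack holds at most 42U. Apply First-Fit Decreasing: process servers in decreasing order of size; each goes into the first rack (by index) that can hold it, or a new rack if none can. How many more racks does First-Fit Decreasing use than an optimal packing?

First-Fit Decreasing: [39,3] [38,4] [20,19] [17,16,8] [15,12,12] → 5 racks.
Total size 203U; any packing needs at least ⌈203/42⌉ = 5 racks.
So 5 is already optimal.

0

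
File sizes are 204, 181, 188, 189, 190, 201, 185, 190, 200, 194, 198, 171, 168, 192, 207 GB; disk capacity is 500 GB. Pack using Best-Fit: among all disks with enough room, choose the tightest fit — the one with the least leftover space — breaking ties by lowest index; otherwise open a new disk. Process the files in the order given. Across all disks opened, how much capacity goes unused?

1142

disk 1: place 204 GB, 296 GB left
disk 1: place 181 GB, 115 GB left
disk 2: place 188 GB, 312 GB left
disk 2: place 189 GB, 123 GB left
disk 3: place 190 GB, 310 GB left
disk 3: place 201 GB, 109 GB left
disk 4: place 185 GB, 315 GB left
disk 4: place 190 GB, 125 GB left
disk 5: place 200 GB, 300 GB left
disk 5: place 194 GB, 106 GB left
disk 6: place 198 GB, 302 GB left
disk 6: place 171 GB, 131 GB left
disk 7: place 168 GB, 332 GB left
disk 7: place 192 GB, 140 GB left
disk 8: place 207 GB, 293 GB left
8 disks × 500 GB = 4000 GB; used 2858 GB; unused 1142 GB.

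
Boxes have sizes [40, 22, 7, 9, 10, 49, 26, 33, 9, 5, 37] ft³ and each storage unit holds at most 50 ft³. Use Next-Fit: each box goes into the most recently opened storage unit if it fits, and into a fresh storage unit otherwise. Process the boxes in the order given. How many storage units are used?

Put 40 ft³ in storage unit 1; 10 ft³ remain.
Put 22 ft³ in storage unit 2; 28 ft³ remain.
Put 7 ft³ in storage unit 2; 21 ft³ remain.
Put 9 ft³ in storage unit 2; 12 ft³ remain.
Put 10 ft³ in storage unit 2; 2 ft³ remain.
Put 49 ft³ in storage unit 3; 1 ft³ remain.
Put 26 ft³ in storage unit 4; 24 ft³ remain.
Put 33 ft³ in storage unit 5; 17 ft³ remain.
Put 9 ft³ in storage unit 5; 8 ft³ remain.
Put 5 ft³ in storage unit 5; 3 ft³ remain.
Put 37 ft³ in storage unit 6; 13 ft³ remain.

6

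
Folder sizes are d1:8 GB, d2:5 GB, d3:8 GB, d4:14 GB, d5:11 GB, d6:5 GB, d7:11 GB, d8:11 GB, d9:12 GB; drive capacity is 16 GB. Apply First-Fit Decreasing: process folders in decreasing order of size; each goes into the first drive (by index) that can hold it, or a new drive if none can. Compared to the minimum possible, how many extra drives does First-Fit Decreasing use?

First-Fit Decreasing: [14] [12] [11,5] [11,5] [11] [8,8] → 6 drives.
Total size 85 GB; any packing needs at least ⌈85/16⌉ = 6 drives.
So 6 is already optimal.

0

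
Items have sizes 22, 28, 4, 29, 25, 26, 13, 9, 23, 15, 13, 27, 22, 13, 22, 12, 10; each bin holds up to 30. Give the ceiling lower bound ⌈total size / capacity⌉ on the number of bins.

Total size = 22 + 28 + 4 + 29 + 25 + 26 + 13 + 9 + 23 + 15 + 13 + 27 + 22 + 13 + 22 + 12 + 10 = 313.
⌈313 / 30⌉ = 11.

11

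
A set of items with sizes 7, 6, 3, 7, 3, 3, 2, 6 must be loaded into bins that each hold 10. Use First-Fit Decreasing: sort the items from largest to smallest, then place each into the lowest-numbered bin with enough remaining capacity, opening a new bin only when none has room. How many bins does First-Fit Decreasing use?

4

Sorted descending: 7, 7, 6, 6, 3, 3, 3, 2.
7 → bin 1 (remaining 3)
7 → bin 2 (remaining 3)
6 → bin 3 (remaining 4)
6 → bin 4 (remaining 4)
3 → bin 1 (remaining 0)
3 → bin 2 (remaining 0)
3 → bin 3 (remaining 1)
2 → bin 4 (remaining 2)
Final bins: [7,3] [7,3] [6,3] [6,2].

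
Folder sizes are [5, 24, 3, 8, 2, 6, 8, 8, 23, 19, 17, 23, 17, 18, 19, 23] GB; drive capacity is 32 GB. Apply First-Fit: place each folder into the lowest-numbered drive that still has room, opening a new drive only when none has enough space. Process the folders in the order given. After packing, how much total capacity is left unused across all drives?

drive 1: place 5 GB, 27 GB left
drive 1: place 24 GB, 3 GB left
drive 1: place 3 GB, 0 GB left
drive 2: place 8 GB, 24 GB left
drive 2: place 2 GB, 22 GB left
drive 2: place 6 GB, 16 GB left
drive 2: place 8 GB, 8 GB left
drive 2: place 8 GB, 0 GB left
drive 3: place 23 GB, 9 GB left
drive 4: place 19 GB, 13 GB left
drive 5: place 17 GB, 15 GB left
drive 6: place 23 GB, 9 GB left
drive 7: place 17 GB, 15 GB left
drive 8: place 18 GB, 14 GB left
drive 9: place 19 GB, 13 GB left
drive 10: place 23 GB, 9 GB left
10 drives × 32 GB = 320 GB; used 223 GB; unused 97 GB.

97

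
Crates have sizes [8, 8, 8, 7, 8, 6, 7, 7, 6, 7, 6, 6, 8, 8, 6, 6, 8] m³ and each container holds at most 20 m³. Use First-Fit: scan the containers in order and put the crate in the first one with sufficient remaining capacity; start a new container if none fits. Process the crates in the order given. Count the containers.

8 m³ → container 1 (remaining 12 m³)
8 m³ → container 1 (remaining 4 m³)
8 m³ → container 2 (remaining 12 m³)
7 m³ → container 2 (remaining 5 m³)
8 m³ → container 3 (remaining 12 m³)
6 m³ → container 3 (remaining 6 m³)
7 m³ → container 4 (remaining 13 m³)
7 m³ → container 4 (remaining 6 m³)
6 m³ → container 3 (remaining 0 m³)
7 m³ → container 5 (remaining 13 m³)
6 m³ → container 4 (remaining 0 m³)
6 m³ → container 5 (remaining 7 m³)
8 m³ → container 6 (remaining 12 m³)
8 m³ → container 6 (remaining 4 m³)
6 m³ → container 5 (remaining 1 m³)
6 m³ → container 7 (remaining 14 m³)
8 m³ → container 7 (remaining 6 m³)

7 containers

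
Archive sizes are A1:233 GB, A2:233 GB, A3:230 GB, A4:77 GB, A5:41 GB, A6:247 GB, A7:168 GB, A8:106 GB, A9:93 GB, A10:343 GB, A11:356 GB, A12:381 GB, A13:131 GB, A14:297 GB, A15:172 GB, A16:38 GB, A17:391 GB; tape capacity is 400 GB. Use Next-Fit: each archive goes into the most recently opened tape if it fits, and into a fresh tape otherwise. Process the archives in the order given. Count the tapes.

Put A1 (233 GB) in tape 1; 167 GB remain.
Put A2 (233 GB) in tape 2; 167 GB remain.
Put A3 (230 GB) in tape 3; 170 GB remain.
Put A4 (77 GB) in tape 3; 93 GB remain.
Put A5 (41 GB) in tape 3; 52 GB remain.
Put A6 (247 GB) in tape 4; 153 GB remain.
Put A7 (168 GB) in tape 5; 232 GB remain.
Put A8 (106 GB) in tape 5; 126 GB remain.
Put A9 (93 GB) in tape 5; 33 GB remain.
Put A10 (343 GB) in tape 6; 57 GB remain.
Put A11 (356 GB) in tape 7; 44 GB remain.
Put A12 (381 GB) in tape 8; 19 GB remain.
Put A13 (131 GB) in tape 9; 269 GB remain.
Put A14 (297 GB) in tape 10; 103 GB remain.
Put A15 (172 GB) in tape 11; 228 GB remain.
Put A16 (38 GB) in tape 11; 190 GB remain.
Put A17 (391 GB) in tape 12; 9 GB remain.

12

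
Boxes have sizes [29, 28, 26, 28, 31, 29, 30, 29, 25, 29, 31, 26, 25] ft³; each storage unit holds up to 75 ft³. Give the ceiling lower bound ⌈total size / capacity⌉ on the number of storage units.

5

Total size = 29 + 28 + 26 + 28 + 31 + 29 + 30 + 29 + 25 + 29 + 31 + 26 + 25 = 366 ft³.
⌈366 / 75⌉ = 5.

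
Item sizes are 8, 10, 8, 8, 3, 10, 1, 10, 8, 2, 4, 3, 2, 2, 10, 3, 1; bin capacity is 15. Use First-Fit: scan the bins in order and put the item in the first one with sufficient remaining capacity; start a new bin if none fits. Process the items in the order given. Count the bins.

8

bin 1: place 8, 7 left
bin 2: place 10, 5 left
bin 3: place 8, 7 left
bin 4: place 8, 7 left
bin 1: place 3, 4 left
bin 5: place 10, 5 left
bin 1: place 1, 3 left
bin 6: place 10, 5 left
bin 7: place 8, 7 left
bin 1: place 2, 1 left
bin 2: place 4, 1 left
bin 3: place 3, 4 left
bin 3: place 2, 2 left
bin 3: place 2, 0 left
bin 8: place 10, 5 left
bin 4: place 3, 4 left
bin 1: place 1, 0 left
Final bins: [8,3,1,2,1] [10,4] [8,3,2,2] [8,3] [10] [10] [8] [10].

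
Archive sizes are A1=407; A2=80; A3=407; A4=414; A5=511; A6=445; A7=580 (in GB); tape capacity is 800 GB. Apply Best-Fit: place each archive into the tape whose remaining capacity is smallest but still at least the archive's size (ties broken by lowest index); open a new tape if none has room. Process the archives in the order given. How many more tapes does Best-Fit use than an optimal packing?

0

Best-Fit: [407,80] [407] [414] [511] [445] [580] → 6 tapes.
6 archives exceed 400 GB (half the capacity), and no two of those can share a tape, so at least 6 tapes are needed.
So 6 is already optimal.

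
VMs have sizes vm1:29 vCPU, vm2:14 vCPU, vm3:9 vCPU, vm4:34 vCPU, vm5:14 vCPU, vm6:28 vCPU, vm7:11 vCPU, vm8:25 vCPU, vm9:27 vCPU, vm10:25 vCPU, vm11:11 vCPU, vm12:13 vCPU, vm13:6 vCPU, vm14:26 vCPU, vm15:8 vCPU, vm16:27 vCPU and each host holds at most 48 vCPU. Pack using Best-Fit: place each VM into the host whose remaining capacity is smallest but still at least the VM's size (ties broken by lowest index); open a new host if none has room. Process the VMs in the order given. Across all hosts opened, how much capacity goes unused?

77

host 1: place vm1 (29 vCPU), 19 vCPU left
host 1: place vm2 (14 vCPU), 5 vCPU left
host 2: place vm3 (9 vCPU), 39 vCPU left
host 2: place vm4 (34 vCPU), 5 vCPU left
host 3: place vm5 (14 vCPU), 34 vCPU left
host 3: place vm6 (28 vCPU), 6 vCPU left
host 4: place vm7 (11 vCPU), 37 vCPU left
host 4: place vm8 (25 vCPU), 12 vCPU left
host 5: place vm9 (27 vCPU), 21 vCPU left
host 6: place vm10 (25 vCPU), 23 vCPU left
host 4: place vm11 (11 vCPU), 1 vCPU left
host 5: place vm12 (13 vCPU), 8 vCPU left
host 3: place vm13 (6 vCPU), 0 vCPU left
host 7: place vm14 (26 vCPU), 22 vCPU left
host 5: place vm15 (8 vCPU), 0 vCPU left
host 8: place vm16 (27 vCPU), 21 vCPU left
8 hosts × 48 vCPU = 384 vCPU; used 307 vCPU; unused 77 vCPU.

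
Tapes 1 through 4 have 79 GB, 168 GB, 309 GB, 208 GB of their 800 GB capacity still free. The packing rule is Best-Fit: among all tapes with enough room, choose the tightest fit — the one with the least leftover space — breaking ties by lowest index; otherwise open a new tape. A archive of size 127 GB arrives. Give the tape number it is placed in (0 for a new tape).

Tapes with room: tape 2 (168 GB), tape 3 (309 GB), tape 4 (208 GB).
Tightest fit is tape 2 with 168 GB free.

2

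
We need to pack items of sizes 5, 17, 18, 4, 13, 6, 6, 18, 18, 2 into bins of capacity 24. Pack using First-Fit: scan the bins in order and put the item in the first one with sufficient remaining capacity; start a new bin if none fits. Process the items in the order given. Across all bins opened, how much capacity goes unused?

13

Put 5 in bin 1; 19 remain.
Put 17 in bin 1; 2 remain.
Put 18 in bin 2; 6 remain.
Put 4 in bin 2; 2 remain.
Put 13 in bin 3; 11 remain.
Put 6 in bin 3; 5 remain.
Put 6 in bin 4; 18 remain.
Put 18 in bin 4; 0 remain.
Put 18 in bin 5; 6 remain.
Put 2 in bin 1; 0 remain.
5 bins × 24 = 120; used 107; unused 13.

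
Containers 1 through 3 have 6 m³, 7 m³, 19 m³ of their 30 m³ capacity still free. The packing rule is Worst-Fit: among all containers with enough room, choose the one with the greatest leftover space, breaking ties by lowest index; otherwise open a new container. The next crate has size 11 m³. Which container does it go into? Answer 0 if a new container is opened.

Containers with room: container 3 (19 m³).
Most room is container 3 with 19 m³ free.

3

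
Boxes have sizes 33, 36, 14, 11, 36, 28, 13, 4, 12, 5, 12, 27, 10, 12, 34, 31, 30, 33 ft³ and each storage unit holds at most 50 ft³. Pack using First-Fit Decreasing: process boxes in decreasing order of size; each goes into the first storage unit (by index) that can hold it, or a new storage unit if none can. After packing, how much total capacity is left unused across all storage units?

69

Sorted descending: 36, 36, 34, 33, 33, 31, 30, 28, 27, 14, 13, 12, 12, 12, 11, 10, 5, 4.
36 ft³ → storage unit 1 (remaining 14 ft³)
36 ft³ → storage unit 2 (remaining 14 ft³)
34 ft³ → storage unit 3 (remaining 16 ft³)
33 ft³ → storage unit 4 (remaining 17 ft³)
33 ft³ → storage unit 5 (remaining 17 ft³)
31 ft³ → storage unit 6 (remaining 19 ft³)
30 ft³ → storage unit 7 (remaining 20 ft³)
28 ft³ → storage unit 8 (remaining 22 ft³)
27 ft³ → storage unit 9 (remaining 23 ft³)
14 ft³ → storage unit 1 (remaining 0 ft³)
13 ft³ → storage unit 2 (remaining 1 ft³)
12 ft³ → storage unit 3 (remaining 4 ft³)
12 ft³ → storage unit 4 (remaining 5 ft³)
12 ft³ → storage unit 5 (remaining 5 ft³)
11 ft³ → storage unit 6 (remaining 8 ft³)
10 ft³ → storage unit 7 (remaining 10 ft³)
5 ft³ → storage unit 4 (remaining 0 ft³)
4 ft³ → storage unit 3 (remaining 0 ft³)
9 storage units × 50 ft³ = 450 ft³; used 381 ft³; unused 69 ft³.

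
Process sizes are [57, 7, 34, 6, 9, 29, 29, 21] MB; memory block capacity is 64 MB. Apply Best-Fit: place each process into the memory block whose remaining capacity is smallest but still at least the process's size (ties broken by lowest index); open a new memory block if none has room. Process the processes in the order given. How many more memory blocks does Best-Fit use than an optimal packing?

1

Best-Fit: [57,7] [34,6,9] [29,29] [21] → 4 memory blocks.
Total size 192 MB; any packing needs at least ⌈192/64⌉ = 3 memory blocks.
An optimal packing achieves that bound: [57,7] [34,21,9] [29,29,6] → 3 memory blocks.
Excess: 4 − 3 = 1.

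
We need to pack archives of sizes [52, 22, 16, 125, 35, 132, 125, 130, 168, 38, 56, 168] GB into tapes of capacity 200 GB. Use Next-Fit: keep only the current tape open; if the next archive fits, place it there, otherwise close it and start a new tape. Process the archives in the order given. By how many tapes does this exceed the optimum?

Next-Fit: [52,22,16] [125,35] [132] [125] [130] [168] [38,56] [168] → 8 tapes.
Total size 1067 GB; any packing needs at least ⌈1067/200⌉ = 6 tapes.
An optimal packing achieves that bound: [168,22] [168,16] [132,56] [130,52] [125,38,35] [125] → 6 tapes.
Excess: 8 − 6 = 2.

2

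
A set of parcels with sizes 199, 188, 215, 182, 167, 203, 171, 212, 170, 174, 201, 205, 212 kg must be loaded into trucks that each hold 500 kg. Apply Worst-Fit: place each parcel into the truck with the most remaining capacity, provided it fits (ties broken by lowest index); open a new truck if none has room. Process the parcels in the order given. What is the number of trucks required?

7 trucks

Put 199 kg in truck 1; 301 kg remain.
Put 188 kg in truck 1; 113 kg remain.
Put 215 kg in truck 2; 285 kg remain.
Put 182 kg in truck 2; 103 kg remain.
Put 167 kg in truck 3; 333 kg remain.
Put 203 kg in truck 3; 130 kg remain.
Put 171 kg in truck 4; 329 kg remain.
Put 212 kg in truck 4; 117 kg remain.
Put 170 kg in truck 5; 330 kg remain.
Put 174 kg in truck 5; 156 kg remain.
Put 201 kg in truck 6; 299 kg remain.
Put 205 kg in truck 6; 94 kg remain.
Put 212 kg in truck 7; 288 kg remain.
Final trucks: [199,188] [215,182] [167,203] [171,212] [170,174] [201,205] [212].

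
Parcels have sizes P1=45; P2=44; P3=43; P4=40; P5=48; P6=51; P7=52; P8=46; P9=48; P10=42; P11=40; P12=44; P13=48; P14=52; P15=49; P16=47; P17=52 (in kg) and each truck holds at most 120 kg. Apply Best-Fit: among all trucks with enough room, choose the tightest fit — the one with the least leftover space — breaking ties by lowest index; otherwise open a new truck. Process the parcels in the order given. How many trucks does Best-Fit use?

9

truck 1: place P1 (45 kg), 75 kg left
truck 1: place P2 (44 kg), 31 kg left
truck 2: place P3 (43 kg), 77 kg left
truck 2: place P4 (40 kg), 37 kg left
truck 3: place P5 (48 kg), 72 kg left
truck 3: place P6 (51 kg), 21 kg left
truck 4: place P7 (52 kg), 68 kg left
truck 4: place P8 (46 kg), 22 kg left
truck 5: place P9 (48 kg), 72 kg left
truck 5: place P10 (42 kg), 30 kg left
truck 6: place P11 (40 kg), 80 kg left
truck 6: place P12 (44 kg), 36 kg left
truck 7: place P13 (48 kg), 72 kg left
truck 7: place P14 (52 kg), 20 kg left
truck 8: place P15 (49 kg), 71 kg left
truck 8: place P16 (47 kg), 24 kg left
truck 9: place P17 (52 kg), 68 kg left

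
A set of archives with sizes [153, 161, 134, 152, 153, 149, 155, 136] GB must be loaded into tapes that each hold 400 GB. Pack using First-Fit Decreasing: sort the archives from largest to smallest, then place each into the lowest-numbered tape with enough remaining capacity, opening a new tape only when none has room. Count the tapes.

4 tapes

Sorted descending: 161, 155, 153, 153, 152, 149, 136, 134.
Put 161 GB in tape 1; 239 GB remain.
Put 155 GB in tape 1; 84 GB remain.
Put 153 GB in tape 2; 247 GB remain.
Put 153 GB in tape 2; 94 GB remain.
Put 152 GB in tape 3; 248 GB remain.
Put 149 GB in tape 3; 99 GB remain.
Put 136 GB in tape 4; 264 GB remain.
Put 134 GB in tape 4; 130 GB remain.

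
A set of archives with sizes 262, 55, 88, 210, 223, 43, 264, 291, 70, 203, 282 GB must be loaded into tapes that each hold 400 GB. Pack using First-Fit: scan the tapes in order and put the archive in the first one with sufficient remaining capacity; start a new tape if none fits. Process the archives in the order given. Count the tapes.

tape 1: place 262 GB, 138 GB left
tape 1: place 55 GB, 83 GB left
tape 2: place 88 GB, 312 GB left
tape 2: place 210 GB, 102 GB left
tape 3: place 223 GB, 177 GB left
tape 1: place 43 GB, 40 GB left
tape 4: place 264 GB, 136 GB left
tape 5: place 291 GB, 109 GB left
tape 2: place 70 GB, 32 GB left
tape 6: place 203 GB, 197 GB left
tape 7: place 282 GB, 118 GB left
Final tapes: [262,55,43] [88,210,70] [223] [264] [291] [203] [282].

7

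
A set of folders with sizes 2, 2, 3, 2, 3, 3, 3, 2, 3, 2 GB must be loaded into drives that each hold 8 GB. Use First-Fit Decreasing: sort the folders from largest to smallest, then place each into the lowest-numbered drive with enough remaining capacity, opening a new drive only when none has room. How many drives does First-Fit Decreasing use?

4

Sorted descending: 3, 3, 3, 3, 3, 2, 2, 2, 2, 2.
drive 1: place 3 GB, 5 GB left
drive 1: place 3 GB, 2 GB left
drive 2: place 3 GB, 5 GB left
drive 2: place 3 GB, 2 GB left
drive 3: place 3 GB, 5 GB left
drive 1: place 2 GB, 0 GB left
drive 2: place 2 GB, 0 GB left
drive 3: place 2 GB, 3 GB left
drive 3: place 2 GB, 1 GB left
drive 4: place 2 GB, 6 GB left
Final drives: [3,3,2] [3,3,2] [3,2,2] [2].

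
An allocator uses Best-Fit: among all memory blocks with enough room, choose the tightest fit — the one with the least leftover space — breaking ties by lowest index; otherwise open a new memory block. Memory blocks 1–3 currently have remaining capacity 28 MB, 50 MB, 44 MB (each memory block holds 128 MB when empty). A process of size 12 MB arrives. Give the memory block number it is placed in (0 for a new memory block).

1

Memory blocks with room: memory block 1 (28 MB), memory block 2 (50 MB), memory block 3 (44 MB).
Tightest fit is memory block 1 with 28 MB free.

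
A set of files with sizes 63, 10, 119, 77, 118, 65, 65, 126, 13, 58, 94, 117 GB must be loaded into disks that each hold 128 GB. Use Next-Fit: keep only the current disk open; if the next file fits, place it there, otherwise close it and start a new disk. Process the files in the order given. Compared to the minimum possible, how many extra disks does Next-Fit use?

Next-Fit: [63,10] [119] [77] [118] [65] [65] [126] [13,58] [94] [117] → 10 disks.
Total size 925 GB; any packing needs at least ⌈925/128⌉ = 8 disks.
An optimal packing achieves that bound: [126] [119] [118,10] [117] [94,13] [77] [65,63] [65,58] → 8 disks.
Excess: 10 − 8 = 2.

2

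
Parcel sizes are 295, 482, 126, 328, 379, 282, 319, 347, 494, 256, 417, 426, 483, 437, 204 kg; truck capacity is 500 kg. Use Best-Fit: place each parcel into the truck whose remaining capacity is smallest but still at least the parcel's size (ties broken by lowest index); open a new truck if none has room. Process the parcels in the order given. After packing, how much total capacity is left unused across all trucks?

1225

truck 1: place 295 kg, 205 kg left
truck 2: place 482 kg, 18 kg left
truck 1: place 126 kg, 79 kg left
truck 3: place 328 kg, 172 kg left
truck 4: place 379 kg, 121 kg left
truck 5: place 282 kg, 218 kg left
truck 6: place 319 kg, 181 kg left
truck 7: place 347 kg, 153 kg left
truck 8: place 494 kg, 6 kg left
truck 9: place 256 kg, 244 kg left
truck 10: place 417 kg, 83 kg left
truck 11: place 426 kg, 74 kg left
truck 12: place 483 kg, 17 kg left
truck 13: place 437 kg, 63 kg left
truck 5: place 204 kg, 14 kg left
13 trucks × 500 kg = 6500 kg; used 5275 kg; unused 1225 kg.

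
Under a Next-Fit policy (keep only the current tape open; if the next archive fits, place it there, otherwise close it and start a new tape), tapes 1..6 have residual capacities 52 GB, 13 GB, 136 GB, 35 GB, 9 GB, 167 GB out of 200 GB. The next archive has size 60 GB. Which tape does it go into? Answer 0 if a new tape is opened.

6

Next-Fit only looks at tape 6, which has 167 GB free.
60 GB fits there.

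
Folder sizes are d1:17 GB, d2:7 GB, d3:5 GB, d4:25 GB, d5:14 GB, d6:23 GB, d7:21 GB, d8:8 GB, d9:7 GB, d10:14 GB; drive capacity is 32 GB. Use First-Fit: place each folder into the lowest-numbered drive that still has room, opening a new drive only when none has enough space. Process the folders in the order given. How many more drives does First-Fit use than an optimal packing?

First-Fit: [17,7,5] [25,7] [14,8] [23] [21] [14] → 6 drives.
Total size 141 GB; any packing needs at least ⌈141/32⌉ = 5 drives.
An optimal packing achieves that bound: [25,7] [23,8] [21,7] [17,14] [14,5] → 5 drives.
Excess: 6 − 5 = 1.

1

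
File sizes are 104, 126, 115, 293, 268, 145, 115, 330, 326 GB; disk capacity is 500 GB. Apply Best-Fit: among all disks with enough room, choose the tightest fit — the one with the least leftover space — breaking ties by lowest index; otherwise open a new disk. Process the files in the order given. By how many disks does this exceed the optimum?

1

Best-Fit: [104,126,115,145] [293,115] [268] [330] [326] → 5 disks.
Total size 1822 GB; any packing needs at least ⌈1822/500⌉ = 4 disks.
An optimal packing achieves that bound: [330,145] [326,126] [293,115] [268,115,104] → 4 disks.
Excess: 5 − 4 = 1.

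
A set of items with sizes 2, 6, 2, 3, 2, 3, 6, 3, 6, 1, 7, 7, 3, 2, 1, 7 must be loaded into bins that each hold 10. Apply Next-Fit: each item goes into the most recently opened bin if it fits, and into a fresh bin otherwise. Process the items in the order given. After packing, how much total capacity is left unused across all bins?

9

bin 1: place 2, 8 left
bin 1: place 6, 2 left
bin 1: place 2, 0 left
bin 2: place 3, 7 left
bin 2: place 2, 5 left
bin 2: place 3, 2 left
bin 3: place 6, 4 left
bin 3: place 3, 1 left
bin 4: place 6, 4 left
bin 4: place 1, 3 left
bin 5: place 7, 3 left
bin 6: place 7, 3 left
bin 6: place 3, 0 left
bin 7: place 2, 8 left
bin 7: place 1, 7 left
bin 7: place 7, 0 left
7 bins × 10 = 70; used 61; unused 9.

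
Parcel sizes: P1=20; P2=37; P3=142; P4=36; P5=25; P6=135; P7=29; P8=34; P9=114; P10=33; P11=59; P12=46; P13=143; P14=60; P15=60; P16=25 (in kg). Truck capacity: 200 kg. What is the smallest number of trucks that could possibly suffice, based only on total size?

5

Total size = 20 + 37 + 142 + 36 + 25 + 135 + 29 + 34 + 114 + 33 + 59 + 46 + 143 + 60 + 60 + 25 = 998 kg.
⌈998 / 200⌉ = 5.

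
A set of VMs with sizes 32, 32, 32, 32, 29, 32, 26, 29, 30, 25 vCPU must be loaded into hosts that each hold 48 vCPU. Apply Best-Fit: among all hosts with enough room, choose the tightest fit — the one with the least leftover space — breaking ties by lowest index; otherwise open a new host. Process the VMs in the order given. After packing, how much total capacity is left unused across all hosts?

181

Put 32 vCPU in host 1; 16 vCPU remain.
Put 32 vCPU in host 2; 16 vCPU remain.
Put 32 vCPU in host 3; 16 vCPU remain.
Put 32 vCPU in host 4; 16 vCPU remain.
Put 29 vCPU in host 5; 19 vCPU remain.
Put 32 vCPU in host 6; 16 vCPU remain.
Put 26 vCPU in host 7; 22 vCPU remain.
Put 29 vCPU in host 8; 19 vCPU remain.
Put 30 vCPU in host 9; 18 vCPU remain.
Put 25 vCPU in host 10; 23 vCPU remain.
10 hosts × 48 vCPU = 480 vCPU; used 299 vCPU; unused 181 vCPU.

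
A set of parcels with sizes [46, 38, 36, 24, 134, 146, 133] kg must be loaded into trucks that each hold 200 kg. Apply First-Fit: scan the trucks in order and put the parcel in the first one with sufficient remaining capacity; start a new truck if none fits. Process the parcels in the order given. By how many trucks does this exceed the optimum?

1

First-Fit: [46,38,36,24] [134] [146] [133] → 4 trucks.
Total size 557 kg; any packing needs at least ⌈557/200⌉ = 3 trucks.
An optimal packing achieves that bound: [146,46] [134,38,24] [133,36] → 3 trucks.
Excess: 4 − 3 = 1.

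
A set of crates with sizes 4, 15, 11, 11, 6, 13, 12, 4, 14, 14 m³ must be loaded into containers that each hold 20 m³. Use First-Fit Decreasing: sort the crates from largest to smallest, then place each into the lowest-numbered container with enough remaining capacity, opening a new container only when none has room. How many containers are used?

7

Sorted descending: 15, 14, 14, 13, 12, 11, 11, 6, 4, 4.
container 1: place 15 m³, 5 m³ left
container 2: place 14 m³, 6 m³ left
container 3: place 14 m³, 6 m³ left
container 4: place 13 m³, 7 m³ left
container 5: place 12 m³, 8 m³ left
container 6: place 11 m³, 9 m³ left
container 7: place 11 m³, 9 m³ left
container 2: place 6 m³, 0 m³ left
container 1: place 4 m³, 1 m³ left
container 3: place 4 m³, 2 m³ left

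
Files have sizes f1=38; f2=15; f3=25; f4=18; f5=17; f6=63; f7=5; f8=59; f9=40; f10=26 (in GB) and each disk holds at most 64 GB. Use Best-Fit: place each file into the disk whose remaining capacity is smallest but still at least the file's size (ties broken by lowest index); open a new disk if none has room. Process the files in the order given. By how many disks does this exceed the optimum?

1

Best-Fit: [38,15,5] [25,18,17] [63] [59] [40] [26] → 6 disks.
Total size 306 GB; any packing needs at least ⌈306/64⌉ = 5 disks.
An optimal packing achieves that bound: [63] [59,5] [40,18] [38,26] [25,17,15] → 5 disks.
Excess: 6 − 5 = 1.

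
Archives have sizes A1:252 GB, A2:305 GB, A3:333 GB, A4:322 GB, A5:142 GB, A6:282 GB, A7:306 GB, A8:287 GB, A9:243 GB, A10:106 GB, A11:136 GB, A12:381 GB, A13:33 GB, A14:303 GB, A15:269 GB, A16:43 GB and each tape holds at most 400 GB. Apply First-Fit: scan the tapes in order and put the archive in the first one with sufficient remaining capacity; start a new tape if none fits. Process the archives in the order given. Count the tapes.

11

A1 (252 GB) → tape 1 (remaining 148 GB)
A2 (305 GB) → tape 2 (remaining 95 GB)
A3 (333 GB) → tape 3 (remaining 67 GB)
A4 (322 GB) → tape 4 (remaining 78 GB)
A5 (142 GB) → tape 1 (remaining 6 GB)
A6 (282 GB) → tape 5 (remaining 118 GB)
A7 (306 GB) → tape 6 (remaining 94 GB)
A8 (287 GB) → tape 7 (remaining 113 GB)
A9 (243 GB) → tape 8 (remaining 157 GB)
A10 (106 GB) → tape 5 (remaining 12 GB)
A11 (136 GB) → tape 8 (remaining 21 GB)
A12 (381 GB) → tape 9 (remaining 19 GB)
A13 (33 GB) → tape 2 (remaining 62 GB)
A14 (303 GB) → tape 10 (remaining 97 GB)
A15 (269 GB) → tape 11 (remaining 131 GB)
A16 (43 GB) → tape 2 (remaining 19 GB)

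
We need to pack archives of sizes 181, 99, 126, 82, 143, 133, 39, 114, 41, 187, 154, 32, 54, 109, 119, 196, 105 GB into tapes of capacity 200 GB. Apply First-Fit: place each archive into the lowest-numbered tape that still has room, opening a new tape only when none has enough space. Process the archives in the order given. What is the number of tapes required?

12

tape 1: place 181 GB, 19 GB left
tape 2: place 99 GB, 101 GB left
tape 3: place 126 GB, 74 GB left
tape 2: place 82 GB, 19 GB left
tape 4: place 143 GB, 57 GB left
tape 5: place 133 GB, 67 GB left
tape 3: place 39 GB, 35 GB left
tape 6: place 114 GB, 86 GB left
tape 4: place 41 GB, 16 GB left
tape 7: place 187 GB, 13 GB left
tape 8: place 154 GB, 46 GB left
tape 3: place 32 GB, 3 GB left
tape 5: place 54 GB, 13 GB left
tape 9: place 109 GB, 91 GB left
tape 10: place 119 GB, 81 GB left
tape 11: place 196 GB, 4 GB left
tape 12: place 105 GB, 95 GB left
Final tapes: [181] [99,82] [126,39,32] [143,41] [133,54] [114] [187] [154] [109] [119] [196] [105].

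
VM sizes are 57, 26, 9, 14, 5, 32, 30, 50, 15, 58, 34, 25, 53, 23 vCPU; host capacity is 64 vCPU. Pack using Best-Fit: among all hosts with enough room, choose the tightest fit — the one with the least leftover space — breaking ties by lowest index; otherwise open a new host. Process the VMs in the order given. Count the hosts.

57 vCPU → host 1 (remaining 7 vCPU)
26 vCPU → host 2 (remaining 38 vCPU)
9 vCPU → host 2 (remaining 29 vCPU)
14 vCPU → host 2 (remaining 15 vCPU)
5 vCPU → host 1 (remaining 2 vCPU)
32 vCPU → host 3 (remaining 32 vCPU)
30 vCPU → host 3 (remaining 2 vCPU)
50 vCPU → host 4 (remaining 14 vCPU)
15 vCPU → host 2 (remaining 0 vCPU)
58 vCPU → host 5 (remaining 6 vCPU)
34 vCPU → host 6 (remaining 30 vCPU)
25 vCPU → host 6 (remaining 5 vCPU)
53 vCPU → host 7 (remaining 11 vCPU)
23 vCPU → host 8 (remaining 41 vCPU)
Final hosts: [57,5] [26,9,14,15] [32,30] [50] [58] [34,25] [53] [23].

8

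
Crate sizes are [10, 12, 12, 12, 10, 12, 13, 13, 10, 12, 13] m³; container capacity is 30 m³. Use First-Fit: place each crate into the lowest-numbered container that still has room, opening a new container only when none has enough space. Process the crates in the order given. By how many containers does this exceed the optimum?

1

First-Fit: [10,12] [12,12] [10,12] [13,13] [10,12] [13] → 6 containers.
Total size 129 m³; any packing needs at least ⌈129/30⌉ = 5 containers.
An optimal packing achieves that bound: [13,13] [13,12] [12,12] [12,12] [10,10,10] → 5 containers.
Excess: 6 − 5 = 1.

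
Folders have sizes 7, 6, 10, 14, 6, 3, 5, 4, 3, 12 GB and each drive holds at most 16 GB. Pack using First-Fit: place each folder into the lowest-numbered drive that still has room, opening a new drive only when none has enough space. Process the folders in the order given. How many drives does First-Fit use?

5

7 GB → drive 1 (remaining 9 GB)
6 GB → drive 1 (remaining 3 GB)
10 GB → drive 2 (remaining 6 GB)
14 GB → drive 3 (remaining 2 GB)
6 GB → drive 2 (remaining 0 GB)
3 GB → drive 1 (remaining 0 GB)
5 GB → drive 4 (remaining 11 GB)
4 GB → drive 4 (remaining 7 GB)
3 GB → drive 4 (remaining 4 GB)
12 GB → drive 5 (remaining 4 GB)
Final drives: [7,6,3] [10,6] [14] [5,4,3] [12].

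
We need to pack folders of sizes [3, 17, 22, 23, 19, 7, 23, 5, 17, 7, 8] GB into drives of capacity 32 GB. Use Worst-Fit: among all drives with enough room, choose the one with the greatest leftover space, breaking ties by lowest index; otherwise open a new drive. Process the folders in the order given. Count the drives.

drive 1: place 3 GB, 29 GB left
drive 1: place 17 GB, 12 GB left
drive 2: place 22 GB, 10 GB left
drive 3: place 23 GB, 9 GB left
drive 4: place 19 GB, 13 GB left
drive 4: place 7 GB, 6 GB left
drive 5: place 23 GB, 9 GB left
drive 1: place 5 GB, 7 GB left
drive 6: place 17 GB, 15 GB left
drive 6: place 7 GB, 8 GB left
drive 2: place 8 GB, 2 GB left

6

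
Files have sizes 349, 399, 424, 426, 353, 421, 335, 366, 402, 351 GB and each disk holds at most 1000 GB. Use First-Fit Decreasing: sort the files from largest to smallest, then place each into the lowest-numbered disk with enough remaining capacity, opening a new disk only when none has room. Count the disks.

5

Sorted descending: 426, 424, 421, 402, 399, 366, 353, 351, 349, 335.
disk 1: place 426 GB, 574 GB left
disk 1: place 424 GB, 150 GB left
disk 2: place 421 GB, 579 GB left
disk 2: place 402 GB, 177 GB left
disk 3: place 399 GB, 601 GB left
disk 3: place 366 GB, 235 GB left
disk 4: place 353 GB, 647 GB left
disk 4: place 351 GB, 296 GB left
disk 5: place 349 GB, 651 GB left
disk 5: place 335 GB, 316 GB left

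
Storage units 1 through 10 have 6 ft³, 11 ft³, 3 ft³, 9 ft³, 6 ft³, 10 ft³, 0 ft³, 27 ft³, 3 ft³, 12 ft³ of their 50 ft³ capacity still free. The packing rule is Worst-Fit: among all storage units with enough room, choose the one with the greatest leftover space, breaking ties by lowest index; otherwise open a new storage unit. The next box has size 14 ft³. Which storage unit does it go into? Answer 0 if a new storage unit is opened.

Storage units with room: storage unit 8 (27 ft³).
Most room is storage unit 8 with 27 ft³ free.

8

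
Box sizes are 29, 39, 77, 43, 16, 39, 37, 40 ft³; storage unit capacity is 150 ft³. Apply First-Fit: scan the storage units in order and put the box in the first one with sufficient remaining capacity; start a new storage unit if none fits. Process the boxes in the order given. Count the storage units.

3

29 ft³ → storage unit 1 (remaining 121 ft³)
39 ft³ → storage unit 1 (remaining 82 ft³)
77 ft³ → storage unit 1 (remaining 5 ft³)
43 ft³ → storage unit 2 (remaining 107 ft³)
16 ft³ → storage unit 2 (remaining 91 ft³)
39 ft³ → storage unit 2 (remaining 52 ft³)
37 ft³ → storage unit 2 (remaining 15 ft³)
40 ft³ → storage unit 3 (remaining 110 ft³)
Final storage units: [29,39,77] [43,16,39,37] [40].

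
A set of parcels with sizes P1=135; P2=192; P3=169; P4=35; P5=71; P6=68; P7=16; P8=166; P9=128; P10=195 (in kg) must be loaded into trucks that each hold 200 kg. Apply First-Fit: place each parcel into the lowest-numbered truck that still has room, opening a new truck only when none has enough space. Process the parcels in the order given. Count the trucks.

truck 1: place P1 (135 kg), 65 kg left
truck 2: place P2 (192 kg), 8 kg left
truck 3: place P3 (169 kg), 31 kg left
truck 1: place P4 (35 kg), 30 kg left
truck 4: place P5 (71 kg), 129 kg left
truck 4: place P6 (68 kg), 61 kg left
truck 1: place P7 (16 kg), 14 kg left
truck 5: place P8 (166 kg), 34 kg left
truck 6: place P9 (128 kg), 72 kg left
truck 7: place P10 (195 kg), 5 kg left
Final trucks: [135,35,16] [192] [169] [71,68] [166] [128] [195].

7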